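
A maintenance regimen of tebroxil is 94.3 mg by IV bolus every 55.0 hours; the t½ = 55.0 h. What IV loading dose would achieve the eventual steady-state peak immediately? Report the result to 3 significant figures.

189 mg

k = ln 2 / 55.0 = 0.01260 h⁻¹
Accumulation ratio R = 1 / (1 − e^(−kτ)) = 1 / (1 − e^(−0.01260×55.0)) = 1 / (1 − 0.5000) = 2.000
Loading dose = maintenance dose × R = 94.3 × 2.000 ≈ 189 mg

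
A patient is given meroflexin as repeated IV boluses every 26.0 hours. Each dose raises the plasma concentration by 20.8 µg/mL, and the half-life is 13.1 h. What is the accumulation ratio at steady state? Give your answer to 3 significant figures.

1.34

k = ln 2 / 13.1 = 0.05291 h⁻¹
Fraction remaining after one interval: e^(−kτ) = e^(−0.05291 × 26.0) = 0.2527
R = 1 / (1 − 0.2527) = 1 / 0.7473 ≈ 1.34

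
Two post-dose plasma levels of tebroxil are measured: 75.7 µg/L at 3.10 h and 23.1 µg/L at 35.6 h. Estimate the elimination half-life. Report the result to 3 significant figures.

k = ln(C₁/C₂) / (t₂ − t₁) = ln(75.7/23.1) / (35.6 − 3.10)
  = 1.187 / 32.50 = 0.03652 h⁻¹
t½ = ln 2 / k = ln 2 / 0.03652 ≈ 19.0 hours

19.0 hours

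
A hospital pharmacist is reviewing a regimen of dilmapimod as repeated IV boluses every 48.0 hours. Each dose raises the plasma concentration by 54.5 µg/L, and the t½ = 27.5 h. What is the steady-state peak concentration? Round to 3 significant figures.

k = ln 2 / 27.5 = 0.02521 h⁻¹
Fraction remaining after one interval: e^(−kτ) = e^(−0.02521 × 48.0) = 0.2982
R = 1 / (1 − 0.2982) = 1.425
Css,max = 54.5 × 1.425 ≈ 77.7 µg/L

77.7 µg/L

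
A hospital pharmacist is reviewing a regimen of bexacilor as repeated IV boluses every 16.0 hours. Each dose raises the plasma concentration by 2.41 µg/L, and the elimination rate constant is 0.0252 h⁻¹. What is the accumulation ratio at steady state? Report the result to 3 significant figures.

3.01

Fraction remaining after one interval: e^(−kτ) = e^(−0.02520 × 16.0) = 0.6682
R = 1 / (1 − 0.6682) = 1 / 0.3318 ≈ 3.01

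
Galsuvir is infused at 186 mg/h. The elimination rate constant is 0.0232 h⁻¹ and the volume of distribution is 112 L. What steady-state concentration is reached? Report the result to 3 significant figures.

71.6 µg/mL

CL = k · V = 0.0232 × 112 = 2.598 L/h
Css = rate / CL = 186 / 2.598 ≈ 71.6 µg/mL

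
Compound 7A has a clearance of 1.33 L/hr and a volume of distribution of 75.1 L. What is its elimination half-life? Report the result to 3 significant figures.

k = CL / V = 1.33 / 75.1 = 0.01771 hr⁻¹
t½ = ln 2 / k = ln 2 / 0.01771 ≈ 39.1 hours

39.1 hours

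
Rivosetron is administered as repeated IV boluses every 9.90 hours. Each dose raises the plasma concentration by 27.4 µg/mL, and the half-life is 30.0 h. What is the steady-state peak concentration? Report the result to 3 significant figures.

134 µg/mL

k = ln 2 / 30.0 = 0.02310 h⁻¹
Fraction remaining after one interval: e^(−kτ) = e^(−0.02310 × 9.90) = 0.7955
R = 1 / (1 − 0.7955) = 4.891
Css,max = 27.4 × 4.891 ≈ 134 µg/mL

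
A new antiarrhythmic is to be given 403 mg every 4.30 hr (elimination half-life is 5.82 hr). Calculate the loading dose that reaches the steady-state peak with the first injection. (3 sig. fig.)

k = ln 2 / 5.82 = 0.1191 hr⁻¹
Accumulation ratio R = 1 / (1 − e^(−kτ)) = 1 / (1 − e^(−0.1191×4.30)) = 1 / (1 − 0.5992) = 2.495
Loading dose = maintenance dose × R = 403 × 2.495 ≈ 1010 mg

1010 mg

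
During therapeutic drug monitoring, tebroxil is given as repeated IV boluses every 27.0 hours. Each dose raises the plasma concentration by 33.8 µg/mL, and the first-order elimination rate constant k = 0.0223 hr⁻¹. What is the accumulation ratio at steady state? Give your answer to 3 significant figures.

2.21

Fraction remaining after one interval: e^(−kτ) = e^(−0.02230 × 27.0) = 0.5477
R = 1 / (1 − 0.5477) = 1 / 0.4523 ≈ 2.21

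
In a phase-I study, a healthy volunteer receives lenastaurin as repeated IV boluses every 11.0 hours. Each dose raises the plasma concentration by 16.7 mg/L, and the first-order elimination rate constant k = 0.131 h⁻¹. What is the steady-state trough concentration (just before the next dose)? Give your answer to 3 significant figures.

Fraction remaining after one interval: e^(−kτ) = e^(−0.1310 × 11.0) = 0.2367
R = 1 / (1 − 0.2367) = 1.310
Css,max = 16.7 × 1.310 = 21.88 mg/L
Css,min = Css,max × e^(−kτ) = 21.88 × 0.2367 ≈ 5.18 mg/L

5.18 mg/L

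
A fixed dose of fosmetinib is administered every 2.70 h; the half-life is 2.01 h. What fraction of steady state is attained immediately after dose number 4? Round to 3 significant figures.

k = ln 2 / 2.01 = 0.3448 h⁻¹
f_n = 1 − e^(−nkτ) = 1 − e^(−4 × 0.3448 × 2.70) = 1 − e^(−3.724) = 1 − 0.02413 ≈ 0.976

0.976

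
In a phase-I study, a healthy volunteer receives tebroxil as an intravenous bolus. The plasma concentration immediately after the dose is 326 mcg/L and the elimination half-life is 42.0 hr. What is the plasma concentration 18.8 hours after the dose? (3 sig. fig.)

239 mcg/L

k = ln 2 / 42.0 = 0.01650 hr⁻¹
C(t) = C₀ e^(−kt) = 326 × e^(−0.01650 × 18.8) = 326 × e^(−0.3103) = 326 × 0.7333 ≈ 239 mcg/L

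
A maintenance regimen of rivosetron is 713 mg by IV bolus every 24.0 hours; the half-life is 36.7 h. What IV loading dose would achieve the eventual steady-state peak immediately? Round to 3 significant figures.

1960 mg

k = ln 2 / 36.7 = 0.01889 h⁻¹
Accumulation ratio R = 1 / (1 − e^(−kτ)) = 1 / (1 − e^(−0.01889×24.0)) = 1 / (1 − 0.6355) = 2.744
Loading dose = maintenance dose × R = 713 × 2.744 ≈ 1960 mg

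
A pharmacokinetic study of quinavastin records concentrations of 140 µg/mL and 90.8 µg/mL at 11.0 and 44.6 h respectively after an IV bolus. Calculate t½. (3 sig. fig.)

53.8 hours

k = ln(C₁/C₂) / (t₂ − t₁) = ln(140/90.8) / (44.6 − 11.0)
  = 0.4330 / 33.60 = 0.01289 h⁻¹
t½ = ln 2 / k = ln 2 / 0.01289 ≈ 53.8 hours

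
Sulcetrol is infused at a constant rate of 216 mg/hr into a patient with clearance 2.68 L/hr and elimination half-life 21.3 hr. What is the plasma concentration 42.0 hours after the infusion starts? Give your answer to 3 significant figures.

60.1 µg/mL

Css = rate / CL = 216 / 2.68 = 80.60 µg/mL
k = ln 2 / 21.3 = 0.03254 hr⁻¹
C(t) = Css (1 − e^(−kt)) = 80.60 × (1 − e^(−1.367)) = 80.60 × 0.7451 ≈ 60.1 µg/mL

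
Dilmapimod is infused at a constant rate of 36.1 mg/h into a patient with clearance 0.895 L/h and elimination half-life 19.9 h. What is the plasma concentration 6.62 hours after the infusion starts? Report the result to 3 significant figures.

Css = rate / CL = 36.1 / 0.895 = 40.34 µg/mL
k = ln 2 / 19.9 = 0.03483 h⁻¹
C(t) = Css (1 − e^(−kt)) = 40.34 × (1 − e^(−0.2306)) = 40.34 × 0.2059 ≈ 8.31 µg/mL

8.31 µg/mL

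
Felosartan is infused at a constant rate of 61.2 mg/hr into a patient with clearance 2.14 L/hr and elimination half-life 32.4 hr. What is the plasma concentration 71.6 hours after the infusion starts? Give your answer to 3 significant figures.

22.4 mg/L

Css = rate / CL = 61.2 / 2.14 = 28.60 mg/L
k = ln 2 / 32.4 = 0.02139 hr⁻¹
C(t) = Css (1 − e^(−kt)) = 28.60 × (1 − e^(−1.532)) = 28.60 × 0.7838 ≈ 22.4 mg/L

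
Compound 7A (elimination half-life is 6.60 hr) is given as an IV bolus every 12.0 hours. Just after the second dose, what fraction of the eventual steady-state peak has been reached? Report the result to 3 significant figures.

k = ln 2 / 6.60 = 0.1050 hr⁻¹
f_n = 1 − e^(−nkτ) = 1 − e^(−2 × 0.1050 × 12.0) = 1 − e^(−2.521) = 1 − 0.08042 ≈ 0.920

0.920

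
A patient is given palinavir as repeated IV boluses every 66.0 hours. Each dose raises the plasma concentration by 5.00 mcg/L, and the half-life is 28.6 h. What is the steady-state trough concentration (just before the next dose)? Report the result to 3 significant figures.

k = ln 2 / 28.6 = 0.02424 h⁻¹
Fraction remaining after one interval: e^(−kτ) = e^(−0.02424 × 66.0) = 0.2020
R = 1 / (1 − 0.2020) = 1.253
Css,max = 5.00 × 1.253 = 6.266 mcg/L
Css,min = Css,max × e^(−kτ) = 6.266 × 0.2020 ≈ 1.27 mcg/L

1.27 mcg/L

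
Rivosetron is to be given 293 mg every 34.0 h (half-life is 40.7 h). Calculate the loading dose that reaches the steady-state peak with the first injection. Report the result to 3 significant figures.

667 mg

k = ln 2 / 40.7 = 0.01703 h⁻¹
Accumulation ratio R = 1 / (1 − e^(−kτ)) = 1 / (1 − e^(−0.01703×34.0)) = 1 / (1 − 0.5604) = 2.275
Loading dose = maintenance dose × R = 293 × 2.275 ≈ 667 mg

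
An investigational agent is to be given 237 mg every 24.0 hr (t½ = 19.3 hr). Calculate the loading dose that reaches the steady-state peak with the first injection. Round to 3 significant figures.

k = ln 2 / 19.3 = 0.03591 hr⁻¹
Accumulation ratio R = 1 / (1 − e^(−kτ)) = 1 / (1 − e^(−0.03591×24.0)) = 1 / (1 − 0.4223) = 1.731
Loading dose = maintenance dose × R = 237 × 1.731 ≈ 410 mg

410 mg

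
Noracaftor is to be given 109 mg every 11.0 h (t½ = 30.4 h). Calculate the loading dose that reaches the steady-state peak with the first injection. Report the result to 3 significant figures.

k = ln 2 / 30.4 = 0.02280 h⁻¹
Accumulation ratio R = 1 / (1 − e^(−kτ)) = 1 / (1 − e^(−0.02280×11.0)) = 1 / (1 − 0.7782) = 4.508
Loading dose = maintenance dose × R = 109 × 4.508 ≈ 491 mg

491 mg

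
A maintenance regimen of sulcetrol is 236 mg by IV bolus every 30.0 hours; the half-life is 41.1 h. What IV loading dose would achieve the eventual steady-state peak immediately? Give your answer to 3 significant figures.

k = ln 2 / 41.1 = 0.01686 h⁻¹
Accumulation ratio R = 1 / (1 − e^(−kτ)) = 1 / (1 − e^(−0.01686×30.0)) = 1 / (1 − 0.6029) = 2.518
Loading dose = maintenance dose × R = 236 × 2.518 ≈ 594 mg

594 mg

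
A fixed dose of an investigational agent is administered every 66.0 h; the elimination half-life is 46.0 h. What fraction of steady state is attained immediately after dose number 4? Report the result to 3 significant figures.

0.981

k = ln 2 / 46.0 = 0.01507 h⁻¹
f_n = 1 − e^(−nkτ) = 1 − e^(−4 × 0.01507 × 66.0) = 1 − e^(−3.978) = 1 − 0.01872 ≈ 0.981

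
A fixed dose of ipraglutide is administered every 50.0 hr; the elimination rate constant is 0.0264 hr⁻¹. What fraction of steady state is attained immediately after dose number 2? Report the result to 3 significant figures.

f_n = 1 − e^(−nkτ) = 1 − e^(−2 × 0.02640 × 50.0) = 1 − e^(−2.640) = 1 − 0.07136 ≈ 0.929

0.929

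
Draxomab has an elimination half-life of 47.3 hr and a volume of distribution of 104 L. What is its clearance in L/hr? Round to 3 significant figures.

k = ln 2 / t½ = ln 2 / 47.3 = 0.01465 hr⁻¹
CL = k · V = 0.01465 × 104 ≈ 1.52 L/hr

1.52 L/hr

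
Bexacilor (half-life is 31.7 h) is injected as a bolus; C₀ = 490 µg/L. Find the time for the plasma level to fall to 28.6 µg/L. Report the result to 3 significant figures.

k = ln 2 / 31.7 = 0.02187 h⁻¹
C(t) = C₀ e^(−kt)  ⇒  t = ln(C₀/C) / k
t = ln(490/28.6) / 0.02187 = 2.841 / 0.02187 ≈ 130 hours

130 hours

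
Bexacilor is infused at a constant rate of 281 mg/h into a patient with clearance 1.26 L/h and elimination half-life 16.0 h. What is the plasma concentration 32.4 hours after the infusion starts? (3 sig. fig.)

Css = rate / CL = 281 / 1.26 = 223.0 mg/L
k = ln 2 / 16.0 = 0.04332 h⁻¹
C(t) = Css (1 − e^(−kt)) = 223.0 × (1 − e^(−1.404)) = 223.0 × 0.7543 ≈ 168 mg/L

168 mg/L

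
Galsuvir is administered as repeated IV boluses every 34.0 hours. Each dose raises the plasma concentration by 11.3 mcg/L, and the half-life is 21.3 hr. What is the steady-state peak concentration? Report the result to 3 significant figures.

k = ln 2 / 21.3 = 0.03254 hr⁻¹
Fraction remaining after one interval: e^(−kτ) = e^(−0.03254 × 34.0) = 0.3307
R = 1 / (1 − 0.3307) = 1.494
Css,max = 11.3 × 1.494 ≈ 16.9 mcg/L

16.9 mcg/L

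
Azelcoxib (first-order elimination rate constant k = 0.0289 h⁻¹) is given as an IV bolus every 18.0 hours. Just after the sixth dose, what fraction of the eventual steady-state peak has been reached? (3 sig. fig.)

0.956

f_n = 1 − e^(−nkτ) = 1 − e^(−6 × 0.02890 × 18.0) = 1 − e^(−3.121) = 1 − 0.04410 ≈ 0.956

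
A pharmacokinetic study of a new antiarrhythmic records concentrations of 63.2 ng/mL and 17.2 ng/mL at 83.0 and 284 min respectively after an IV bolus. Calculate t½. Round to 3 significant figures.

107 minutes

k = ln(C₁/C₂) / (t₂ − t₁) = ln(63.2/17.2) / (284 − 83.0)
  = 1.301 / 201.0 = 0.006475 min⁻¹
t½ = ln 2 / k = ln 2 / 0.006475 ≈ 107 minutes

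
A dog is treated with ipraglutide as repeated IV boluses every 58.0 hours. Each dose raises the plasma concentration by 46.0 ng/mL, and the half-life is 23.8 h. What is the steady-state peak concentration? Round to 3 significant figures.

56.4 ng/mL

k = ln 2 / 23.8 = 0.02912 h⁻¹
Fraction remaining after one interval: e^(−kτ) = e^(−0.02912 × 58.0) = 0.1847
R = 1 / (1 − 0.1847) = 1.226
Css,max = 46.0 × 1.226 ≈ 56.4 ng/mL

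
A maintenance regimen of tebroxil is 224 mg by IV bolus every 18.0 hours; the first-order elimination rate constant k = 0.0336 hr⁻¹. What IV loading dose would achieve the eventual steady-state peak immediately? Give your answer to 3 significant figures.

Accumulation ratio R = 1 / (1 − e^(−kτ)) = 1 / (1 − e^(−0.03360×18.0)) = 1 / (1 − 0.5462) = 2.204
Loading dose = maintenance dose × R = 224 × 2.204 ≈ 494 mg

494 mg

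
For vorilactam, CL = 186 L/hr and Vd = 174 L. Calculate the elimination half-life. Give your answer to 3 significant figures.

k = CL / V = 186 / 174 = 1.069 hr⁻¹
t½ = ln 2 / k = ln 2 / 1.069 ≈ 0.648 hours

0.648 hours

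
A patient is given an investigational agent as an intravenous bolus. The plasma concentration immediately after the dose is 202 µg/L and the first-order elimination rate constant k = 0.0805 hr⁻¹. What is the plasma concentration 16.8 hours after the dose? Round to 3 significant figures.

C(t) = C₀ e^(−kt) = 202 × e^(−0.08050 × 16.8) = 202 × e^(−1.352) = 202 × 0.2586 ≈ 52.2 µg/L

52.2 µg/L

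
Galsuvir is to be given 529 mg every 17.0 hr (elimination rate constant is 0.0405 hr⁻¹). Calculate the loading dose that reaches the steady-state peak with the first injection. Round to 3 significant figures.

Accumulation ratio R = 1 / (1 − e^(−kτ)) = 1 / (1 − e^(−0.04050×17.0)) = 1 / (1 − 0.5023) = 2.009
Loading dose = maintenance dose × R = 529 × 2.009 ≈ 1060 mg

1060 mg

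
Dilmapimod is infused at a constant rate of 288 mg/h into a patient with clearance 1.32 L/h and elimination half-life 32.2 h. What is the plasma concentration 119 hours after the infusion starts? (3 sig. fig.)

201 mg/L

Css = rate / CL = 288 / 1.32 = 218.2 mg/L
k = ln 2 / 32.2 = 0.02153 h⁻¹
C(t) = Css (1 − e^(−kt)) = 218.2 × (1 − e^(−2.562)) = 218.2 × 0.9228 ≈ 201 mg/L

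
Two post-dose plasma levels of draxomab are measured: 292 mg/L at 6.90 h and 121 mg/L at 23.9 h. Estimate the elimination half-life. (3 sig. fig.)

k = ln(C₁/C₂) / (t₂ − t₁) = ln(292/121) / (23.9 − 6.90)
  = 0.8810 / 17.00 = 0.05182 h⁻¹
t½ = ln 2 / k = ln 2 / 0.05182 ≈ 13.4 hours

13.4 hours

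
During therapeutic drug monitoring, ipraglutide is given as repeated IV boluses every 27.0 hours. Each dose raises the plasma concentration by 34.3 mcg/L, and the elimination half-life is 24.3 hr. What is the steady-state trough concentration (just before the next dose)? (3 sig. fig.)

k = ln 2 / 24.3 = 0.02852 hr⁻¹
Fraction remaining after one interval: e^(−kτ) = e^(−0.02852 × 27.0) = 0.4629
R = 1 / (1 − 0.4629) = 1.862
Css,max = 34.3 × 1.862 = 63.87 mcg/L
Css,min = Css,max × e^(−kτ) = 63.87 × 0.4629 ≈ 29.6 mcg/L

29.6 mcg/L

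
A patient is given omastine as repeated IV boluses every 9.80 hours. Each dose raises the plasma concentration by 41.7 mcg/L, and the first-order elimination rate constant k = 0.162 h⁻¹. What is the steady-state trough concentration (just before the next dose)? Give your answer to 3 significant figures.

Fraction remaining after one interval: e^(−kτ) = e^(−0.1620 × 9.80) = 0.2044
R = 1 / (1 − 0.2044) = 1.257
Css,max = 41.7 × 1.257 = 52.41 mcg/L
Css,min = Css,max × e^(−kτ) = 52.41 × 0.2044 ≈ 10.7 mcg/L

10.7 mcg/L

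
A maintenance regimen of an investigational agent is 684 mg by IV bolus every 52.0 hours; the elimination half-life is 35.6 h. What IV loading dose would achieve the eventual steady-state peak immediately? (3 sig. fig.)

k = ln 2 / 35.6 = 0.01947 h⁻¹
Accumulation ratio R = 1 / (1 − e^(−kτ)) = 1 / (1 − e^(−0.01947×52.0)) = 1 / (1 − 0.3633) = 1.571
Loading dose = maintenance dose × R = 684 × 1.571 ≈ 1070 mg

1070 mg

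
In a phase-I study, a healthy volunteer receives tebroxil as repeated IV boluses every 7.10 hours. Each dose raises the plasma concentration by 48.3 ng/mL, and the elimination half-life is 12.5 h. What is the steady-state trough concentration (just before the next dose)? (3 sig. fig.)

100 ng/mL

k = ln 2 / 12.5 = 0.05545 h⁻¹
Fraction remaining after one interval: e^(−kτ) = e^(−0.05545 × 7.10) = 0.6746
R = 1 / (1 − 0.6746) = 3.073
Css,max = 48.3 × 3.073 = 148.4 ng/mL
Css,min = Css,max × e^(−kτ) = 148.4 × 0.6746 ≈ 100 ng/mL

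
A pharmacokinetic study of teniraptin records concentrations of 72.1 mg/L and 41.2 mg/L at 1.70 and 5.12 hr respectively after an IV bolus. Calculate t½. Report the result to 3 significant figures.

k = ln(C₁/C₂) / (t₂ − t₁) = ln(72.1/41.2) / (5.12 − 1.70)
  = 0.5596 / 3.420 = 0.1636 hr⁻¹
t½ = ln 2 / k = ln 2 / 0.1636 ≈ 4.24 hours

4.24 hours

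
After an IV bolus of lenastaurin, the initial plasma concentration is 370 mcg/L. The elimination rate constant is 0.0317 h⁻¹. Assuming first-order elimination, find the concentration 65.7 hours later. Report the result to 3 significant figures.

46.1 mcg/L

C(t) = C₀ e^(−kt) = 370 × e^(−0.03170 × 65.7) = 370 × e^(−2.083) = 370 × 0.1246 ≈ 46.1 mcg/L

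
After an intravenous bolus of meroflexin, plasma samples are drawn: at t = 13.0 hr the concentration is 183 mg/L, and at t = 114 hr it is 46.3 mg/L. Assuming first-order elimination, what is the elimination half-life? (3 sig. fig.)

50.9 hours

k = ln(C₁/C₂) / (t₂ − t₁) = ln(183/46.3) / (114 − 13.0)
  = 1.374 / 101.0 = 0.01361 hr⁻¹
t½ = ln 2 / k = ln 2 / 0.01361 ≈ 50.9 hours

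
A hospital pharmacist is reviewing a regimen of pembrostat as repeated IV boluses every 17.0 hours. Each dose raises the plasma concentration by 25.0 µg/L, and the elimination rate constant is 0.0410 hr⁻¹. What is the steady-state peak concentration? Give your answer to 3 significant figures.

49.8 µg/L

Fraction remaining after one interval: e^(−kτ) = e^(−0.04100 × 17.0) = 0.4981
R = 1 / (1 − 0.4981) = 1.992
Css,max = 25.0 × 1.992 ≈ 49.8 µg/L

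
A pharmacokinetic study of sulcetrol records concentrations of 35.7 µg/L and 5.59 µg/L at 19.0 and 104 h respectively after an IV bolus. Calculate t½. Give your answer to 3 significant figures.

k = ln(C₁/C₂) / (t₂ − t₁) = ln(35.7/5.59) / (104 − 19.0)
  = 1.854 / 85.00 = 0.02181 h⁻¹
t½ = ln 2 / k = ln 2 / 0.02181 ≈ 31.8 hours

31.8 hours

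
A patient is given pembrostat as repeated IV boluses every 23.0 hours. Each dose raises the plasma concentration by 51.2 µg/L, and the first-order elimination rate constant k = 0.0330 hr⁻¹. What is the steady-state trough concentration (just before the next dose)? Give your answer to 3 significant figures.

45.1 µg/L

Fraction remaining after one interval: e^(−kτ) = e^(−0.03300 × 23.0) = 0.4681
R = 1 / (1 − 0.4681) = 1.880
Css,max = 51.2 × 1.880 = 96.26 µg/L
Css,min = Css,max × e^(−kτ) = 96.26 × 0.4681 ≈ 45.1 µg/L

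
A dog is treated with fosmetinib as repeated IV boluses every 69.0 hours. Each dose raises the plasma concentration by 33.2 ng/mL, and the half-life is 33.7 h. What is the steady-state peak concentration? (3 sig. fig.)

43.8 ng/mL

k = ln 2 / 33.7 = 0.02057 h⁻¹
Fraction remaining after one interval: e^(−kτ) = e^(−0.02057 × 69.0) = 0.2419
R = 1 / (1 − 0.2419) = 1.319
Css,max = 33.2 × 1.319 ≈ 43.8 ng/mL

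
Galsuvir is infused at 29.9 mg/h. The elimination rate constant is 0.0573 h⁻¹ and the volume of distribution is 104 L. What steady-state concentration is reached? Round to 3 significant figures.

5.02 µg/mL

CL = k · V = 0.0573 × 104 = 5.959 L/h
Css = rate / CL = 29.9 / 5.959 ≈ 5.02 µg/mL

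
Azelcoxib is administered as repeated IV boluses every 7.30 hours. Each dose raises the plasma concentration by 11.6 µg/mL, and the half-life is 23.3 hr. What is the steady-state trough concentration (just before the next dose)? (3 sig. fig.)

k = ln 2 / 23.3 = 0.02975 hr⁻¹
Fraction remaining after one interval: e^(−kτ) = e^(−0.02975 × 7.30) = 0.8048
R = 1 / (1 − 0.8048) = 5.123
Css,max = 11.6 × 5.123 = 59.43 µg/mL
Css,min = Css,max × e^(−kτ) = 59.43 × 0.8048 ≈ 47.8 µg/mL

47.8 µg/mL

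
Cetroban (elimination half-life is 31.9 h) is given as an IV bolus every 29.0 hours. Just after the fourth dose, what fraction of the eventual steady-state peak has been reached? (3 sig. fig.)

0.920

k = ln 2 / 31.9 = 0.02173 h⁻¹
f_n = 1 − e^(−nkτ) = 1 − e^(−4 × 0.02173 × 29.0) = 1 − e^(−2.521) = 1 − 0.08042 ≈ 0.920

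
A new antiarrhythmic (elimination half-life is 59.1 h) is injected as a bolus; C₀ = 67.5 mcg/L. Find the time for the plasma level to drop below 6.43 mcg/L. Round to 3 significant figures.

200 hours

k = ln 2 / 59.1 = 0.01173 h⁻¹
C(t) = C₀ e^(−kt)  ⇒  t = ln(C₀/C) / k
t = ln(67.5/6.43) / 0.01173 = 2.351 / 0.01173 ≈ 200 hours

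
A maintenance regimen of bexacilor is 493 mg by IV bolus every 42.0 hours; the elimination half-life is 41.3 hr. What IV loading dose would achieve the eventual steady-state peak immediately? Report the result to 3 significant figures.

975 mg

k = ln 2 / 41.3 = 0.01678 hr⁻¹
Accumulation ratio R = 1 / (1 − e^(−kτ)) = 1 / (1 − e^(−0.01678×42.0)) = 1 / (1 − 0.4942) = 1.977
Loading dose = maintenance dose × R = 493 × 1.977 ≈ 975 mg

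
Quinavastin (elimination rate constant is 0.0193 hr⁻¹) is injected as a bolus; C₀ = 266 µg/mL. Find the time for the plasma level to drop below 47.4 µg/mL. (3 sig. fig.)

C(t) = C₀ e^(−kt)  ⇒  t = ln(C₀/C) / k
t = ln(266/47.4) / 0.01930 = 1.725 / 0.01930 ≈ 89.4 hours

89.4 hours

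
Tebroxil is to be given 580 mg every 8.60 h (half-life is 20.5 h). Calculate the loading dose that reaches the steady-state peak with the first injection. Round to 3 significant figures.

k = ln 2 / 20.5 = 0.03381 h⁻¹
Accumulation ratio R = 1 / (1 − e^(−kτ)) = 1 / (1 − e^(−0.03381×8.60)) = 1 / (1 − 0.7477) = 3.963
Loading dose = maintenance dose × R = 580 × 3.963 ≈ 2300 mg

2300 mg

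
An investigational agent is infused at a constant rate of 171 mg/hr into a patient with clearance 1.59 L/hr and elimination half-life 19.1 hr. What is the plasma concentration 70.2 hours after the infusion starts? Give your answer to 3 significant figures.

Css = rate / CL = 171 / 1.59 = 107.5 mg/L
k = ln 2 / 19.1 = 0.03629 hr⁻¹
C(t) = Css (1 − e^(−kt)) = 107.5 × (1 − e^(−2.548)) = 107.5 × 0.9217 ≈ 99.1 mg/L

99.1 mg/L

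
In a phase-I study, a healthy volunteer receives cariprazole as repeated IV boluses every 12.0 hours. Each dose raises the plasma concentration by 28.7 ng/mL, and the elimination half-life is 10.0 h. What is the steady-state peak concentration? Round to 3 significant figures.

50.8 ng/mL

k = ln 2 / 10.0 = 0.06931 h⁻¹
Fraction remaining after one interval: e^(−kτ) = e^(−0.06931 × 12.0) = 0.4353
R = 1 / (1 − 0.4353) = 1.771
Css,max = 28.7 × 1.771 ≈ 50.8 ng/mL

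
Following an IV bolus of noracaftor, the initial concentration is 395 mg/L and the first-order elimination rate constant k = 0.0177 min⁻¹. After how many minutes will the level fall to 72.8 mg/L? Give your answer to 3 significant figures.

95.5 minutes

C(t) = C₀ e^(−kt)  ⇒  t = ln(C₀/C) / k
t = ln(395/72.8) / 0.01770 = 1.691 / 0.01770 ≈ 95.5 minutes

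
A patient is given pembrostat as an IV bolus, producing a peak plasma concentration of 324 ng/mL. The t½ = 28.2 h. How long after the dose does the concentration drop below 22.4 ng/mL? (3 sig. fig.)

109 hours

k = ln 2 / 28.2 = 0.02458 h⁻¹
C(t) = C₀ e^(−kt)  ⇒  t = ln(C₀/C) / k
t = ln(324/22.4) / 0.02458 = 2.672 / 0.02458 ≈ 109 hours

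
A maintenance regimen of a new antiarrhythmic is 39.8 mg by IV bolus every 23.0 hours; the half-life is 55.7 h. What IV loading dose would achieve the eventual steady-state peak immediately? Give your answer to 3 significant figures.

160 mg

k = ln 2 / 55.7 = 0.01244 h⁻¹
Accumulation ratio R = 1 / (1 − e^(−kτ)) = 1 / (1 − e^(−0.01244×23.0)) = 1 / (1 − 0.7511) = 4.018
Loading dose = maintenance dose × R = 39.8 × 4.018 ≈ 160 mg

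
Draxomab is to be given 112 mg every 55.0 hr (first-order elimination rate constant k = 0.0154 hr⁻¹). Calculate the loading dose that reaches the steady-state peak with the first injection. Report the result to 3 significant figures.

Accumulation ratio R = 1 / (1 − e^(−kτ)) = 1 / (1 − e^(−0.01540×55.0)) = 1 / (1 − 0.4287) = 1.750
Loading dose = maintenance dose × R = 112 × 1.750 ≈ 196 mg

196 mg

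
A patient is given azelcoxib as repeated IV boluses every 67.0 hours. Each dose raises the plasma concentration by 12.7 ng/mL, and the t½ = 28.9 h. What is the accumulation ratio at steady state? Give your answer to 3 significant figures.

k = ln 2 / 28.9 = 0.02398 h⁻¹
Fraction remaining after one interval: e^(−kτ) = e^(−0.02398 × 67.0) = 0.2005
R = 1 / (1 − 0.2005) = 1 / 0.7995 ≈ 1.25

1.25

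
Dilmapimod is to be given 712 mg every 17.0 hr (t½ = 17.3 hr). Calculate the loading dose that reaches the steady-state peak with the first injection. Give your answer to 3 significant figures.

1440 mg

k = ln 2 / 17.3 = 0.04007 hr⁻¹
Accumulation ratio R = 1 / (1 − e^(−kτ)) = 1 / (1 − e^(−0.04007×17.0)) = 1 / (1 − 0.5060) = 2.024
Loading dose = maintenance dose × R = 712 × 2.024 ≈ 1440 mg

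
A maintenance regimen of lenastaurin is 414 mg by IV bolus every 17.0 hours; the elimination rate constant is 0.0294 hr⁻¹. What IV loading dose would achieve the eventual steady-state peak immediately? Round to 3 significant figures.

1050 mg

Accumulation ratio R = 1 / (1 − e^(−kτ)) = 1 / (1 − e^(−0.02940×17.0)) = 1 / (1 − 0.6067) = 2.542
Loading dose = maintenance dose × R = 414 × 2.542 ≈ 1050 mg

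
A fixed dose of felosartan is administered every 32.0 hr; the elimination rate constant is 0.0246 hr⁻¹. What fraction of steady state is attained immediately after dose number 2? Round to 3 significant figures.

0.793

f_n = 1 − e^(−nkτ) = 1 − e^(−2 × 0.02460 × 32.0) = 1 − e^(−1.574) = 1 − 0.2071 ≈ 0.793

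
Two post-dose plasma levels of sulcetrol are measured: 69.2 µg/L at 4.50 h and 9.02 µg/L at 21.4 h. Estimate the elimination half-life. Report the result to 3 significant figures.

k = ln(C₁/C₂) / (t₂ − t₁) = ln(69.2/9.02) / (21.4 − 4.50)
  = 2.038 / 16.90 = 0.1206 h⁻¹
t½ = ln 2 / k = ln 2 / 0.1206 ≈ 5.75 hours

5.75 hours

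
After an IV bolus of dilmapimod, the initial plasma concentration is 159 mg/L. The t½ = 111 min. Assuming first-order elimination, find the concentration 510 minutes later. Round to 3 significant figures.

k = ln 2 / 111 = 0.006245 min⁻¹
C(t) = C₀ e^(−kt) = 159 × e^(−0.006245 × 510) = 159 × e^(−3.185) = 159 × 0.04139 ≈ 6.58 mg/L

6.58 mg/L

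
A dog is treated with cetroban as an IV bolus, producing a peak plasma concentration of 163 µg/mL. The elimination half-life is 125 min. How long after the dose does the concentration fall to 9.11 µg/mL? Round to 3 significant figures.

520 minutes

k = ln 2 / 125 = 0.005545 min⁻¹
C(t) = C₀ e^(−kt)  ⇒  t = ln(C₀/C) / k
t = ln(163/9.11) / 0.005545 = 2.884 / 0.005545 ≈ 520 minutes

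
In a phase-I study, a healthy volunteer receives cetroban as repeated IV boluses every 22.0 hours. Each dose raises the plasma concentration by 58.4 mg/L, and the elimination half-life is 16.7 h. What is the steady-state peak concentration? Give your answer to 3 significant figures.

k = ln 2 / 16.7 = 0.04151 h⁻¹
Fraction remaining after one interval: e^(−kτ) = e^(−0.04151 × 22.0) = 0.4013
R = 1 / (1 − 0.4013) = 1.670
Css,max = 58.4 × 1.670 ≈ 97.5 mg/L

97.5 mg/L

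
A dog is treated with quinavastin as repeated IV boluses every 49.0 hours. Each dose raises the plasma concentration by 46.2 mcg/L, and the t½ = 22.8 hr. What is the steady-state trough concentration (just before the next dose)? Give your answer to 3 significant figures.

k = ln 2 / 22.8 = 0.03040 hr⁻¹
Fraction remaining after one interval: e^(−kτ) = e^(−0.03040 × 49.0) = 0.2254
R = 1 / (1 − 0.2254) = 1.291
Css,max = 46.2 × 1.291 = 59.65 mcg/L
Css,min = Css,max × e^(−kτ) = 59.65 × 0.2254 ≈ 13.4 mcg/L

13.4 mcg/L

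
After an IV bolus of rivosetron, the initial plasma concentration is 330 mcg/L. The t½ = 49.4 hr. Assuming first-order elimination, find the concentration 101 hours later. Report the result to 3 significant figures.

80.0 mcg/L

k = ln 2 / 49.4 = 0.01403 hr⁻¹
101 hr is 2.045 half-lives, so C = 330 × (1/2)^2.045 = 330 × 0.2424 ≈ 80.0 mcg/L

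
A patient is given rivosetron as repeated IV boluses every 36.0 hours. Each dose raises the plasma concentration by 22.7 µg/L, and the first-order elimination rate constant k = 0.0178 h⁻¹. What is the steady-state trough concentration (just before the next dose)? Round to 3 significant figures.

25.3 µg/L

Fraction remaining after one interval: e^(−kτ) = e^(−0.01780 × 36.0) = 0.5269
R = 1 / (1 − 0.5269) = 2.114
Css,max = 22.7 × 2.114 = 47.98 µg/L
Css,min = Css,max × e^(−kτ) = 47.98 × 0.5269 ≈ 25.3 µg/L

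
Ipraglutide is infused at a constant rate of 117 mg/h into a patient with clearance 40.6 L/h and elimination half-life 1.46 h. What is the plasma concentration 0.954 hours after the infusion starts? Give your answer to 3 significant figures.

1.05 mg/L

Css = rate / CL = 117 / 40.6 = 2.882 mg/L
k = ln 2 / 1.46 = 0.4748 h⁻¹
C(t) = Css (1 − e^(−kt)) = 2.882 × (1 − e^(−0.4529)) = 2.882 × 0.3642 ≈ 1.05 mg/L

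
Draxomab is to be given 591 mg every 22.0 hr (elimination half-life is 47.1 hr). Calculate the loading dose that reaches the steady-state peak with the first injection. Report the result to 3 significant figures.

k = ln 2 / 47.1 = 0.01472 hr⁻¹
Accumulation ratio R = 1 / (1 − e^(−kτ)) = 1 / (1 − e^(−0.01472×22.0)) = 1 / (1 − 0.7234) = 3.616
Loading dose = maintenance dose × R = 591 × 3.616 ≈ 2140 mg

2140 mg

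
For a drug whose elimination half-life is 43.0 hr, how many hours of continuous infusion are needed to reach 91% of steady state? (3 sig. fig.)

k = ln 2 / 43.0 = 0.01612 hr⁻¹
f = 1 − e^(−kt)  ⇒  t = −ln(1 − f) / k
t = −ln(1 − 0.91) / 0.01612 = 2.408 / 0.01612 ≈ 149 hours

149 hours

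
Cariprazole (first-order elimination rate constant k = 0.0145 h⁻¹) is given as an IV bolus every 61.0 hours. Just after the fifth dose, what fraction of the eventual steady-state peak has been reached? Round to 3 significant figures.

0.988

f_n = 1 − e^(−nkτ) = 1 − e^(−5 × 0.01450 × 61.0) = 1 − e^(−4.423) = 1 − 0.01200 ≈ 0.988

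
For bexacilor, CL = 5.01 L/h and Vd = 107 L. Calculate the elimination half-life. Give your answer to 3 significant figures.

14.8 hours

k = CL / V = 5.01 / 107 = 0.04682 h⁻¹
t½ = ln 2 / k = ln 2 / 0.04682 ≈ 14.8 hours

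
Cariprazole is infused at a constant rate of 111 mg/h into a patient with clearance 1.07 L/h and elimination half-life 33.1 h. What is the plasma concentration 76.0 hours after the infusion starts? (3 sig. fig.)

82.6 mg/L

Css = rate / CL = 111 / 1.07 = 103.7 mg/L
k = ln 2 / 33.1 = 0.02094 h⁻¹
C(t) = Css (1 − e^(−kt)) = 103.7 × (1 − e^(−1.592)) = 103.7 × 0.7964 ≈ 82.6 mg/L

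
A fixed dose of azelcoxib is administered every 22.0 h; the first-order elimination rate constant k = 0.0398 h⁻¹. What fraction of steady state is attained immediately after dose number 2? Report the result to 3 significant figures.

f_n = 1 − e^(−nkτ) = 1 − e^(−2 × 0.03980 × 22.0) = 1 − e^(−1.751) = 1 − 0.1736 ≈ 0.826

0.826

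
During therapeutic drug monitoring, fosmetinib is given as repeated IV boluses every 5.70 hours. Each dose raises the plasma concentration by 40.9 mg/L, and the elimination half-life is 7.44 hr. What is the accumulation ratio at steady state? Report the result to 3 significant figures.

2.43

k = ln 2 / 7.44 = 0.09316 hr⁻¹
Fraction remaining after one interval: e^(−kτ) = e^(−0.09316 × 5.70) = 0.5880
R = 1 / (1 − 0.5880) = 1 / 0.4120 ≈ 2.43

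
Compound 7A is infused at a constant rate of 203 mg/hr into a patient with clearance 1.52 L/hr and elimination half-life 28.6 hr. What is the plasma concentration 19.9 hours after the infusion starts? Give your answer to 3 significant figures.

Css = rate / CL = 203 / 1.52 = 133.6 mg/L
k = ln 2 / 28.6 = 0.02424 hr⁻¹
C(t) = Css (1 − e^(−kt)) = 133.6 × (1 − e^(−0.4823)) = 133.6 × 0.3826 ≈ 51.1 mg/L

51.1 mg/L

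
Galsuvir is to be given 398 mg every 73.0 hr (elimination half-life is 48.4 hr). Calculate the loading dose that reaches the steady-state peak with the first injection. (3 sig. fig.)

k = ln 2 / 48.4 = 0.01432 hr⁻¹
Accumulation ratio R = 1 / (1 − e^(−kτ)) = 1 / (1 − e^(−0.01432×73.0)) = 1 / (1 − 0.3515) = 1.542
Loading dose = maintenance dose × R = 398 × 1.542 ≈ 614 mg

614 mg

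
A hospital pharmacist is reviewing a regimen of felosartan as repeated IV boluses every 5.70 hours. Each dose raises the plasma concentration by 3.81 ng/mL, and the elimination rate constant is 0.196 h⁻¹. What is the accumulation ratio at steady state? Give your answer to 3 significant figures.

1.49

Fraction remaining after one interval: e^(−kτ) = e^(−0.1960 × 5.70) = 0.3272
R = 1 / (1 − 0.3272) = 1 / 0.6728 ≈ 1.49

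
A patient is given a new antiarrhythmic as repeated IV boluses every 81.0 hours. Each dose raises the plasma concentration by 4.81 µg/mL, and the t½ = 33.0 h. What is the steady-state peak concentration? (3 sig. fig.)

5.88 µg/mL

k = ln 2 / 33.0 = 0.02100 h⁻¹
Fraction remaining after one interval: e^(−kτ) = e^(−0.02100 × 81.0) = 0.1824
R = 1 / (1 − 0.1824) = 1.223
Css,max = 4.81 × 1.223 ≈ 5.88 µg/mL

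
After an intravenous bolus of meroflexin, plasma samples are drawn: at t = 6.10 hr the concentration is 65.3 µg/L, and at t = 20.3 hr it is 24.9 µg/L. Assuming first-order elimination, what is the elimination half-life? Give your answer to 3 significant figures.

10.2 hours

k = ln(C₁/C₂) / (t₂ − t₁) = ln(65.3/24.9) / (20.3 − 6.10)
  = 0.9641 / 14.20 = 0.06790 hr⁻¹
t½ = ln 2 / k = ln 2 / 0.06790 ≈ 10.2 hours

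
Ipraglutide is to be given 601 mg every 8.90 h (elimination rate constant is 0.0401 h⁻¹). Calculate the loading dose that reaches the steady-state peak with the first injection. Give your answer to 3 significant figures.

2000 mg

Accumulation ratio R = 1 / (1 − e^(−kτ)) = 1 / (1 − e^(−0.04010×8.90)) = 1 / (1 − 0.6998) = 3.332
Loading dose = maintenance dose × R = 601 × 3.332 ≈ 2000 mg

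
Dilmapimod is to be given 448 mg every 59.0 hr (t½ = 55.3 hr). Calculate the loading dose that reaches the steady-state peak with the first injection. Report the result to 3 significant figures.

k = ln 2 / 55.3 = 0.01253 hr⁻¹
Accumulation ratio R = 1 / (1 − e^(−kτ)) = 1 / (1 − e^(−0.01253×59.0)) = 1 / (1 − 0.4773) = 1.913
Loading dose = maintenance dose × R = 448 × 1.913 ≈ 857 mg

857 mg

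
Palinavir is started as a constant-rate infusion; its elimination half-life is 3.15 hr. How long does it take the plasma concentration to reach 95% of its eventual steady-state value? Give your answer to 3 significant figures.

k = ln 2 / 3.15 = 0.2200 hr⁻¹
f = 1 − e^(−kt)  ⇒  t = −ln(1 − f) / k
t = −ln(1 − 0.95) / 0.2200 = 2.996 / 0.2200 ≈ 13.6 hours

13.6 hours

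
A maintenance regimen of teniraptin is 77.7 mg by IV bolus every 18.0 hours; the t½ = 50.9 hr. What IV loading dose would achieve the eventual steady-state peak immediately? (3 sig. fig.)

357 mg

k = ln 2 / 50.9 = 0.01362 hr⁻¹
Accumulation ratio R = 1 / (1 − e^(−kτ)) = 1 / (1 − e^(−0.01362×18.0)) = 1 / (1 − 0.7826) = 4.600
Loading dose = maintenance dose × R = 77.7 × 4.600 ≈ 357 mg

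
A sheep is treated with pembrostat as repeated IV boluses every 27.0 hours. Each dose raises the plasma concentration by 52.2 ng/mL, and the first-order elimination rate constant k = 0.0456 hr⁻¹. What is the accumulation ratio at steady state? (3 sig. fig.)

Fraction remaining after one interval: e^(−kτ) = e^(−0.04560 × 27.0) = 0.2919
R = 1 / (1 − 0.2919) = 1 / 0.7081 ≈ 1.41

1.41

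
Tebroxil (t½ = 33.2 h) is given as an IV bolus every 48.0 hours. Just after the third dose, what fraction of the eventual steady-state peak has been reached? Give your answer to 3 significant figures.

0.951

k = ln 2 / 33.2 = 0.02088 h⁻¹
f_n = 1 − e^(−nkτ) = 1 − e^(−3 × 0.02088 × 48.0) = 1 − e^(−3.006) = 1 − 0.04947 ≈ 0.951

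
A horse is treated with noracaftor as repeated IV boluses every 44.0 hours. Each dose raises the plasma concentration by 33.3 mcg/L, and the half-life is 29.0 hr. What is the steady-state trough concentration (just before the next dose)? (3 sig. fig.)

17.9 mcg/L

k = ln 2 / 29.0 = 0.02390 hr⁻¹
Fraction remaining after one interval: e^(−kτ) = e^(−0.02390 × 44.0) = 0.3494
R = 1 / (1 − 0.3494) = 1.537
Css,max = 33.3 × 1.537 = 51.18 mcg/L
Css,min = Css,max × e^(−kτ) = 51.18 × 0.3494 ≈ 17.9 mcg/L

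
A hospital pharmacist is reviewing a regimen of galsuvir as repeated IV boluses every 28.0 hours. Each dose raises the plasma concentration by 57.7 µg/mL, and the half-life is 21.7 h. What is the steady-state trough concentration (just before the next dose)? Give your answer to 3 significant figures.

k = ln 2 / 21.7 = 0.03194 h⁻¹
Fraction remaining after one interval: e^(−kτ) = e^(−0.03194 × 28.0) = 0.4089
R = 1 / (1 − 0.4089) = 1.692
Css,max = 57.7 × 1.692 = 97.61 µg/mL
Css,min = Css,max × e^(−kτ) = 97.61 × 0.4089 ≈ 39.9 µg/mL

39.9 µg/mL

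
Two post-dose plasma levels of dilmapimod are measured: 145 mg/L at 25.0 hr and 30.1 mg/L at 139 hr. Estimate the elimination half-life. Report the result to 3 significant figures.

50.3 hours

k = ln(C₁/C₂) / (t₂ − t₁) = ln(145/30.1) / (139 − 25.0)
  = 1.572 / 114.0 = 0.01379 hr⁻¹
t½ = ln 2 / k = ln 2 / 0.01379 ≈ 50.3 hours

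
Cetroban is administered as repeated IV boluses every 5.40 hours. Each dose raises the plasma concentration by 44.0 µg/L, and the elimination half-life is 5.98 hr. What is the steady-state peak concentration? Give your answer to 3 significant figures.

k = ln 2 / 5.98 = 0.1159 hr⁻¹
Fraction remaining after one interval: e^(−kτ) = e^(−0.1159 × 5.40) = 0.5348
R = 1 / (1 − 0.5348) = 2.149
Css,max = 44.0 × 2.149 ≈ 94.6 µg/L

94.6 µg/L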